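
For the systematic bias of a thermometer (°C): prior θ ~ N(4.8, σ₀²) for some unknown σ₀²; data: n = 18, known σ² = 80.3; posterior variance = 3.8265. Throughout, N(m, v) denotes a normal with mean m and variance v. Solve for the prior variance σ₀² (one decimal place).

Posterior precision equals prior precision plus data precision: 1/σ_n² = 1/σ₀² + n/σ².
So 1/σ₀² = 1/3.8265 − 18/80.3 = 0.261335 − 0.224159 = 0.037176.
Hence σ₀² = 1/0.037176 ≈ 26.9.

σ₀² = 26.9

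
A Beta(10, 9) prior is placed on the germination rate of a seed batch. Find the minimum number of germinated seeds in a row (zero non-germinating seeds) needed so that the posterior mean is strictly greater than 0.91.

After k germinated seeds and 0 non-germinating seeds the posterior is Beta(10+k, 9), with mean (10+k)/(10+9+k).
Set (10+k)/(19+k) > 0.91 and solve: k > (0.91·19 − 10)/(1 − 0.91) = 81.000.
The smallest integer exceeding 81.000 is 82.

k = 82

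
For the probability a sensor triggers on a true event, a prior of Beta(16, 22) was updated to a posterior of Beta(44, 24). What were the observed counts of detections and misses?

28 detections and 2 misses

Under Beta–binomial conjugacy the posterior parameters are (α+s, β+f).
So s = 44 − 16 = 28 and f = 24 − 22 = 2.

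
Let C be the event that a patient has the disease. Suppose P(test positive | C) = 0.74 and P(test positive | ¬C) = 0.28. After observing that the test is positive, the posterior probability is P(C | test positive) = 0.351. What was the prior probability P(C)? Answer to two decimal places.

In odds form, posterior odds = prior odds × likelihood ratio, so prior odds = posterior odds ÷ LR.
Posterior odds = 0.351/(1−0.351) = 0.5408. LR = 0.74/0.28 = 2.6429.
Prior odds = 0.5408/2.6429 = 0.2046, so P(C) = 0.2046/(1+0.2046) ≈ 0.17.

P(C) = 0.17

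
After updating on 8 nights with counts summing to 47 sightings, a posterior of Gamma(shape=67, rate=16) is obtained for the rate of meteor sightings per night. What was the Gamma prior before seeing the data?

Gamma(shape=20, rate=8)

Gamma–Poisson conjugacy: posterior shape = α + Σxᵢ, posterior rate = β + n.
So α = 67 − 47 = 20 and β = 16 − 8 = 8.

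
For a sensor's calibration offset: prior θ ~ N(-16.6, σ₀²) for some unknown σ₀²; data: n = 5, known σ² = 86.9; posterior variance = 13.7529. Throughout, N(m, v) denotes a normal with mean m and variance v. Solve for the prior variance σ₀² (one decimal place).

Posterior precision equals prior precision plus data precision: 1/σ_n² = 1/σ₀² + n/σ².
So 1/σ₀² = 1/13.7529 − 5/86.9 = 0.072712 − 0.057537 = 0.015175.
Hence σ₀² = 1/0.015175 ≈ 65.9.

σ₀² = 65.9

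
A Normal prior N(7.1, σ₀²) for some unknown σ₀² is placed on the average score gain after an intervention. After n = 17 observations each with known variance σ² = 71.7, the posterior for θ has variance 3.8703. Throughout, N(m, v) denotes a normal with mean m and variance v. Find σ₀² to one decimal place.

For the Normal–Normal model with known σ², precisions add: τ_n = τ₀ + n/σ².
So 1/σ₀² = 1/3.8703 − 17/71.7 = 0.258378 − 0.237099 = 0.021279.
Hence σ₀² = 1/0.021279 ≈ 47.0.

σ₀² = 47.0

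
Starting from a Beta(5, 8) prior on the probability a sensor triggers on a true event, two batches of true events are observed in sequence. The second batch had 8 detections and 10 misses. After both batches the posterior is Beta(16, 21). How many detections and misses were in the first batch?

Sequential conjugate updates are equivalent to a single update on the pooled data, so total successes = posterior α − prior α and total failures = posterior β − prior β.
Total across both batches: 16−5=11 detections, 21−8=13 misses.
Subtract the second batch: 11−8=3 detections and 13−10=3 misses.

3 detections and 3 misses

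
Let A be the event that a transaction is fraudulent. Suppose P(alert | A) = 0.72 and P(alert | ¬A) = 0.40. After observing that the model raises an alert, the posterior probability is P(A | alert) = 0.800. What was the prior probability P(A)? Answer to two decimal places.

P(A) = 0.69

In odds form, posterior odds = prior odds × likelihood ratio, so prior odds = posterior odds ÷ LR.
Posterior odds = 0.800/(1−0.800) = 4.0000. LR = 0.72/0.40 = 1.8000.
Prior odds = 4.0000/1.8000 = 2.2222, so P(A) = 2.2222/(1+2.2222) ≈ 0.69.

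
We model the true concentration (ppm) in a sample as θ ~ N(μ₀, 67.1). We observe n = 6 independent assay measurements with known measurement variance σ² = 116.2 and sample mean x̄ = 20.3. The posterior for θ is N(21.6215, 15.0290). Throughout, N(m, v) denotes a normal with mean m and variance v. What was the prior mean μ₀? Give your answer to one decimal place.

μ₀ = 26.2

With known observation variance, the Normal–Normal posterior has precision τ_n = τ₀ + n/σ² and mean μ_n = (τ₀μ₀ + (n/σ²)x̄)/τ_n.
Here τ₀ = 1/67.1 = 0.014903 and τ_data = 6/116.2 = 0.051635, so τ_n = 0.066538.
Rearranging for μ₀: μ₀ = (μ_n·τ_n − τ_data·x̄)/τ₀ = (21.6215·0.066538 − 0.051635·20.3) / 0.014903 = 0.390461/0.014903 ≈ 26.2.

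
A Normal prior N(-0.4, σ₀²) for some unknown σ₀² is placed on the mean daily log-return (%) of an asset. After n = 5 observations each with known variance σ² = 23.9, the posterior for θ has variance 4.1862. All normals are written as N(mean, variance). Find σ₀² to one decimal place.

σ₀² = 33.7

For the Normal–Normal model with known σ², precisions add: τ_n = τ₀ + n/σ².
So 1/σ₀² = 1/4.1862 − 5/23.9 = 0.238880 − 0.209205 = 0.029675.
Hence σ₀² = 1/0.029675 ≈ 33.7.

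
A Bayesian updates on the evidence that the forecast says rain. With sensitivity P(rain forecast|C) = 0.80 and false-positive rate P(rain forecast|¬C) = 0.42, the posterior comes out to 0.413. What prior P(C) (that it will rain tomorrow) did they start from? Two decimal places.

Bayes' rule in odds form gives O(C|E) = O(C)·[P(E|C)/P(E|¬C)], hence O(C) = O(C|E)/LR.
Posterior odds = 0.413/(1−0.413) = 0.7036. LR = 0.80/0.42 = 1.9048.
Prior odds = 0.7036/1.9048 = 0.3694, so P(C) = 0.3694/(1+0.3694) ≈ 0.27.

P(C) = 0.27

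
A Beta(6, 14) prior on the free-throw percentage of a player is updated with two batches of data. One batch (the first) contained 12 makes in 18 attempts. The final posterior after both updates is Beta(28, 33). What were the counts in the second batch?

10 makes and 13 misses

Sequential conjugate updates are equivalent to a single update on the pooled data, so total successes = posterior α − prior α and total failures = posterior β − prior β.
Total across both batches: 28−6=22 makes, 33−14=19 misses.
Subtract the first batch: 22−12=10 makes and 19−6=13 misses.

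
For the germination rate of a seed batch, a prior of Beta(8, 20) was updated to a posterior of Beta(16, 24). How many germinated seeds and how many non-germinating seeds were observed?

A Beta(α, β) prior with s successes and f failures in binomial data gives a Beta(α+s, β+f) posterior.
Match parameters: s=16−8=8, f=24−20=4.

8 germinated seeds and 4 non-germinating seeds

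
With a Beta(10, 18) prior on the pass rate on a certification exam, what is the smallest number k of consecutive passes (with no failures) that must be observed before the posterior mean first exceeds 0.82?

After k passes and 0 failures the posterior is Beta(10+k, 18), with mean (10+k)/(10+18+k).
Set (10+k)/(28+k) > 0.82 and solve: k > (0.82·28 − 10)/(1 − 0.82) = 72.000.
The smallest integer exceeding 72.000 is 73, and checking k=73: (83)/(101) = 0.8218 > 0.82.

k = 73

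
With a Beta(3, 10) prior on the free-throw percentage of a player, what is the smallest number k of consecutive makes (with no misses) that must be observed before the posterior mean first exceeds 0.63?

k = 15

After k makes and 0 misses the posterior is Beta(3+k, 10), with mean (3+k)/(3+10+k).
Set (3+k)/(13+k) > 0.63 and solve: k > (0.63·13 − 3)/(1 − 0.63) = 14.027.
The smallest integer exceeding 14.027 is 15.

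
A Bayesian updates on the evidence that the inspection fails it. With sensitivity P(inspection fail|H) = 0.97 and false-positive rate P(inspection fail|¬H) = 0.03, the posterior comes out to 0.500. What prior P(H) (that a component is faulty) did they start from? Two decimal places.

In odds form, posterior odds = prior odds × likelihood ratio, so prior odds = posterior odds ÷ LR.
Posterior odds = 0.500/(1−0.500) = 1.0000. LR = 0.97/0.03 = 32.3333.
Prior odds = 1.0000/32.3333 = 0.0309, so P(H) = 0.0309/(1+0.0309) ≈ 0.03.

P(H) = 0.03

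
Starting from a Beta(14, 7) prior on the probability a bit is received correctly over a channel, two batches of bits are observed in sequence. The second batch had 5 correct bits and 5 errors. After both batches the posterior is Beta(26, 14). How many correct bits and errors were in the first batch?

7 correct bits and 2 errors

Sequential conjugate updates are equivalent to a single update on the pooled data, so total successes = posterior α − prior α and total failures = posterior β − prior β.
Total across both batches: 26−14=12 correct bits, 14−7=7 errors.
Subtract the second batch: 12−5=7 correct bits and 7−5=2 errors.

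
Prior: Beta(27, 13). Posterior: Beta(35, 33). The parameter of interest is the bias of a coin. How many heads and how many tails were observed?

Under Beta–binomial conjugacy the posterior parameters are (a+s, b+f).
So s = 35 − 27 = 8 and f = 33 − 13 = 20.

8 heads and 20 tails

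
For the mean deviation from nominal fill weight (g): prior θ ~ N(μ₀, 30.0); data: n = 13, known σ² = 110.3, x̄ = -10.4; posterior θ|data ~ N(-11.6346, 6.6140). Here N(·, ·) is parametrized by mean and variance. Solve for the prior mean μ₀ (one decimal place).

μ₀ = -16.0

With known observation variance, the Normal–Normal posterior has precision τ_n = τ₀ + n/σ² and mean μ_n = (τ₀μ₀ + (n/σ²)x̄)/τ_n.
Here τ₀ = 1/30.0 = 0.033333 and τ_data = 13/110.3 = 0.117860, so τ_n = 0.151193.
Rearranging for μ₀: μ₀ = (μ_n·τ_n − τ_data·x̄)/τ₀ = (-11.6346·0.151193 − 0.117860·-10.4) / 0.033333 = -0.533326/0.033333 ≈ -16.0.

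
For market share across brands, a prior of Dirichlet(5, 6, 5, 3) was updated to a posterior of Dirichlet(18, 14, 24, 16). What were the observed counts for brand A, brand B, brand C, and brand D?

For a Dirichlet(α) prior with multinomial counts c, the posterior is Dirichlet(α + c) componentwise.
Counts are posterior − prior componentwise: 18−5=13, 14−6=8, 24−5=19, 16−3=13.

counts (13, 8, 19, 13)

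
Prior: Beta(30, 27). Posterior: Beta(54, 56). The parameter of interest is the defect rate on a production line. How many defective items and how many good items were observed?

Under Beta–binomial conjugacy the posterior parameters are (α+s, β+f).
So s = 54 − 30 = 24 and f = 56 − 27 = 29.

24 defective items and 29 good items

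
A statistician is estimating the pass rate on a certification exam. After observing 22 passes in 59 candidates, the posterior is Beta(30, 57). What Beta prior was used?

Beta is conjugate to the binomial likelihood: posterior = Beta(α+s, β+f).
So α = 30 − 22 = 8 and β = 57 − 37 = 20.

Beta(8, 20)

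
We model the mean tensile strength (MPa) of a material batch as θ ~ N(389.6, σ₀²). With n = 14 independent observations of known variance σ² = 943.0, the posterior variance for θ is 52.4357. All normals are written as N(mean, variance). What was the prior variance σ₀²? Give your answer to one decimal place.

σ₀² = 236.7

Posterior precision equals prior precision plus data precision: 1/σ_n² = 1/σ₀² + n/σ².
So 1/σ₀² = 1/52.4357 − 14/943.0 = 0.019071 − 0.014846 = 0.004225.
Hence σ₀² = 1/0.004225 ≈ 236.7.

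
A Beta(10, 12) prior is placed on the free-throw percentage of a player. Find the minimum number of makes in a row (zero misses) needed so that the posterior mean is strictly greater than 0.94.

k = 179

After k makes and 0 misses the posterior is Beta(10+k, 12), with mean (10+k)/(10+12+k).
Set (10+k)/(22+k) > 0.94 and solve: k > (0.94·22 − 10)/(1 − 0.94) = 178.000.
The smallest integer exceeding 178.000 is 179, and checking k=179: (189)/(201) = 0.9403 > 0.94.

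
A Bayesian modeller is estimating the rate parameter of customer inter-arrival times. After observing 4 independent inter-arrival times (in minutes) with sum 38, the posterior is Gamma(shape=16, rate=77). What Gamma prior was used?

Gamma(shape=12, rate=39)

For an exponential likelihood with a Gamma(α, β) prior on the rate, n observations with total T give posterior Gamma(α+n, β+T).
So α = 16 − 4 = 12 and β = 77 − 38 = 39.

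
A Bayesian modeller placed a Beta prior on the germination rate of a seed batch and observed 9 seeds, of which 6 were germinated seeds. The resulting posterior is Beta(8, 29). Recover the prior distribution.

Beta(2, 26)

Beta is conjugate to the binomial likelihood: posterior = Beta(α+s, β+f).
So α = 8 − 6 = 2 and β = 29 − 3 = 26.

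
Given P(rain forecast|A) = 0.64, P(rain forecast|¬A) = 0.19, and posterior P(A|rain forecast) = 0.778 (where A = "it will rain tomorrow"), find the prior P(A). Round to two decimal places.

P(A) = 0.51

Bayes' rule in odds form gives O(A|E) = O(A)·[P(E|A)/P(E|¬A)], hence O(A) = O(A|E)/LR.
Posterior odds = 0.778/(1−0.778) = 3.5045. LR = 0.64/0.19 = 3.3684.
Prior odds = 3.5045/3.3684 = 1.0404, so P(A) = 1.0404/(1+1.0404) ≈ 0.51.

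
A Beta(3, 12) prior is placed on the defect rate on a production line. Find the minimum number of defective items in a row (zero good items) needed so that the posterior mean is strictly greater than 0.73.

k = 30

After k defective items and 0 good items the posterior is Beta(3+k, 12), with mean (3+k)/(3+12+k).
Set (3+k)/(15+k) > 0.73 and solve: k > (0.73·15 − 3)/(1 − 0.73) = 29.444.
The smallest integer exceeding 29.444 is 30.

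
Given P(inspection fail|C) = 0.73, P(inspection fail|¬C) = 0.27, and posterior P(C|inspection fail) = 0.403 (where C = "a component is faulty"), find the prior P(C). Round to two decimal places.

In odds form, posterior odds = prior odds × likelihood ratio, so prior odds = posterior odds ÷ LR.
Posterior odds = 0.403/(1−0.403) = 0.6750. LR = 0.73/0.27 = 2.7037.
Prior odds = 0.6750/2.7037 = 0.2497, so P(C) = 0.2497/(1+0.2497) ≈ 0.20.

P(C) = 0.20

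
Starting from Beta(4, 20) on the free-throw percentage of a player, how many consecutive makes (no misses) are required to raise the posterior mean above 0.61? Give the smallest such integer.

k = 28

After k makes and 0 misses the posterior is Beta(4+k, 20), with mean (4+k)/(4+20+k).
Set (4+k)/(24+k) > 0.61 and solve: k > (0.61·24 − 4)/(1 − 0.61) = 27.282.
The smallest integer exceeding 27.282 is 28, and checking k=28: (32)/(52) = 0.6154 > 0.61.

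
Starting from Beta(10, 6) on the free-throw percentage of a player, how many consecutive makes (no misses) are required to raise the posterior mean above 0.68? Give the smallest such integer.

k = 3

After k makes and 0 misses the posterior is Beta(10+k, 6), with mean (10+k)/(10+6+k).
Set (10+k)/(16+k) > 0.68 and solve: k > (0.68·16 − 10)/(1 − 0.68) = 2.750.
The smallest integer exceeding 2.750 is 3.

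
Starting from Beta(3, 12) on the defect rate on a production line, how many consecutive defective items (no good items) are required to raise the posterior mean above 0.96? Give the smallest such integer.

k = 286

After k defective items and 0 good items the posterior is Beta(3+k, 12), with mean (3+k)/(3+12+k).
Set (3+k)/(15+k) > 0.96 and solve: k > (0.96·15 − 3)/(1 − 0.96) = 285.000.
The smallest integer exceeding 285.000 is 286.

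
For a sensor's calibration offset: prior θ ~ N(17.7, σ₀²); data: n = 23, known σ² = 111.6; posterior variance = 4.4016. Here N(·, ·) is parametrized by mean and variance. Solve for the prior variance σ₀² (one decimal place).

σ₀² = 47.4

For the Normal–Normal model with known σ², precisions add: τ_n = τ₀ + n/σ².
So 1/σ₀² = 1/4.4016 − 23/111.6 = 0.227190 − 0.206093 = 0.021097.
Hence σ₀² = 1/0.021097 ≈ 47.4.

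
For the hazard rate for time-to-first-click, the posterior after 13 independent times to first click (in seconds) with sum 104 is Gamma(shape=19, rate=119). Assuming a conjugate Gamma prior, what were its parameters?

Gamma(shape=6, rate=15)

For an exponential likelihood with a Gamma(α, β) prior on the rate, n observations with total T give posterior Gamma(α+n, β+T).
So α = 19 − 13 = 6 and β = 119 − 104 = 15.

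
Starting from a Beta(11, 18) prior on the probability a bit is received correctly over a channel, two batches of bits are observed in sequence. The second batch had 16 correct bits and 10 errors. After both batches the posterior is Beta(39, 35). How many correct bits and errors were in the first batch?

12 correct bits and 7 errors

Sequential conjugate updates are equivalent to a single update on the pooled data, so total successes = posterior α − prior α and total failures = posterior β − prior β.
Total across both batches: 39−11=28 correct bits, 35−18=17 errors.
Subtract the second batch: 28−16=12 correct bits and 17−10=7 errors.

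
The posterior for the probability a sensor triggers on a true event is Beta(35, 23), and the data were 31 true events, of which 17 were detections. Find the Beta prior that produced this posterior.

Beta(18, 9)

A Beta(a, b) prior with s successes and f failures in binomial data gives a Beta(a+s, b+f) posterior.
Subtract the data counts: 35−17=18, 23−14=9.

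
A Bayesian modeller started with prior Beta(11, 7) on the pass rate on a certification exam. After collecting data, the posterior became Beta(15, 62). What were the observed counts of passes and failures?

Beta is conjugate to the binomial likelihood: posterior = Beta(α+s, β+f).
Match parameters: s=15−11=4, f=62−7=55.

4 passes and 55 failures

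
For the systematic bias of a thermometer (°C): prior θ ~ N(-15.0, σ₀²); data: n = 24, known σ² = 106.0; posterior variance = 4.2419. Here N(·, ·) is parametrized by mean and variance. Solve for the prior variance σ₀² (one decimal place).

Posterior precision equals prior precision plus data precision: 1/σ_n² = 1/σ₀² + n/σ².
So 1/σ₀² = 1/4.2419 − 24/106.0 = 0.235743 − 0.226415 = 0.009328.
Hence σ₀² = 1/0.009328 ≈ 107.2.

σ₀² = 107.2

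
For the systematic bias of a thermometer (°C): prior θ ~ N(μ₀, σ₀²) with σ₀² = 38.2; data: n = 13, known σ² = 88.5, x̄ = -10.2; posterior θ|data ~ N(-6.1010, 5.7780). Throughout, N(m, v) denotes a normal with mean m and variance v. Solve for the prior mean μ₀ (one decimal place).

μ₀ = 16.9

The posterior mean is a precision-weighted average: μ_n = (τ₀μ₀ + τ_data·x̄)/(τ₀+τ_data), with τ₀=1/σ₀² and τ_data=n/σ².
Here τ₀ = 1/38.2 = 0.026178 and τ_data = 13/88.5 = 0.146893, so τ_n = 0.173071.
Rearranging for μ₀: μ₀ = (μ_n·τ_n − τ_data·x̄)/τ₀ = (-6.1010·0.173071 − 0.146893·-10.2) / 0.026178 = 0.442402/0.026178 ≈ 16.9.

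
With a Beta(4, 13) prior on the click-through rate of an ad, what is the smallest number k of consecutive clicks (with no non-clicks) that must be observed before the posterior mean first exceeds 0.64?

After k clicks and 0 non-clicks the posterior is Beta(4+k, 13), with mean (4+k)/(4+13+k).
Set (4+k)/(17+k) > 0.64 and solve: k > (0.64·17 − 4)/(1 − 0.64) = 19.111.
The smallest integer exceeding 19.111 is 20, and checking k=20: (24)/(37) = 0.6486 > 0.64.

k = 20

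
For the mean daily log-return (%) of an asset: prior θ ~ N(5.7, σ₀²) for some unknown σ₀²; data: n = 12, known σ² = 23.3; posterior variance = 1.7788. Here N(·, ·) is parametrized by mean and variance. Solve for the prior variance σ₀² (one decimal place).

For the Normal–Normal model with known σ², precisions add: τ_n = τ₀ + n/σ².
So 1/σ₀² = 1/1.7788 − 12/23.3 = 0.562177 − 0.515021 = 0.047156.
Hence σ₀² = 1/0.047156 ≈ 21.2.

σ₀² = 21.2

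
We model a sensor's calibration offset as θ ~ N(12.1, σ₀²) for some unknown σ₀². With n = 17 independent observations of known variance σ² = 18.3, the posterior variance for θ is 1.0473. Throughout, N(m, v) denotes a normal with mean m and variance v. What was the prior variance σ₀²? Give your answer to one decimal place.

σ₀² = 38.6

For the Normal–Normal model with known σ², precisions add: τ_n = τ₀ + n/σ².
So 1/σ₀² = 1/1.0473 − 17/18.3 = 0.954836 − 0.928962 = 0.025874.
Hence σ₀² = 1/0.025874 ≈ 38.6.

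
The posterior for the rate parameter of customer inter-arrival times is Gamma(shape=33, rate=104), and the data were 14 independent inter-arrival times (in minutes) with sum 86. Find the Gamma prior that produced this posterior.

For an exponential likelihood with a Gamma(α, β) prior on the rate, n observations with total T give posterior Gamma(α+n, β+T).
So α = 33 − 14 = 19 and β = 104 − 86 = 18.

Gamma(shape=19, rate=18)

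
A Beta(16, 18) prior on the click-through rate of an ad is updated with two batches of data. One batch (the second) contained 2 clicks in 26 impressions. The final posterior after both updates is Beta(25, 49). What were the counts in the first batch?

7 clicks and 7 non-clicks

Because Beta–binomial updating is additive in the counts, the combined data contributed (α_post−α_prior, β_post−β_prior) successes and failures.
Total across both batches: 25−16=9 clicks, 49−18=31 non-clicks.
Subtract the second batch: 9−2=7 clicks and 31−24=7 non-clicks.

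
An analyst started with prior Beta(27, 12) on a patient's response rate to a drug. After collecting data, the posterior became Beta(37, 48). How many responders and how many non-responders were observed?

Beta is conjugate to the binomial likelihood: posterior = Beta(α+s, β+f).
Match parameters: s=37−27=10, f=48−12=36.

10 responders and 36 non-responders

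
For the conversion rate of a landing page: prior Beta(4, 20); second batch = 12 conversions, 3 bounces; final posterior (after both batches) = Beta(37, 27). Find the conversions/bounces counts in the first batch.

Sequential conjugate updates are equivalent to a single update on the pooled data, so total successes = posterior α − prior α and total failures = posterior β − prior β.
Total across both batches: 37−4=33 conversions, 27−20=7 bounces.
Subtract the second batch: 33−12=21 conversions and 7−3=4 bounces.

21 conversions and 4 bounces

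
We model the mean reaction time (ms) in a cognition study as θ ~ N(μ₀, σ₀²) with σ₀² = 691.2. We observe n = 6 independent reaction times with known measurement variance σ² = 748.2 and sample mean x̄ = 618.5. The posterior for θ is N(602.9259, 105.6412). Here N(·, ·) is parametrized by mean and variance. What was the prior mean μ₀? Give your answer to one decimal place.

μ₀ = 516.6

The posterior mean is a precision-weighted average: μ_n = (τ₀μ₀ + τ_data·x̄)/(τ₀+τ_data), with τ₀=1/σ₀² and τ_data=n/σ².
Here τ₀ = 1/691.2 = 0.001447 and τ_data = 6/748.2 = 0.008019, so τ_n = 0.009466.
Rearranging for μ₀: μ₀ = (μ_n·τ_n − τ_data·x̄)/τ₀ = (602.9259·0.009466 − 0.008019·618.5) / 0.001447 = 0.747545/0.001447 ≈ 516.6.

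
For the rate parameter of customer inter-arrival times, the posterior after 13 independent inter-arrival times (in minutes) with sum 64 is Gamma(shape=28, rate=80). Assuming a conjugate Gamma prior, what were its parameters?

Gamma(shape=15, rate=16)

Gamma–exponential conjugacy: posterior shape = α + n, posterior rate = β + Σtᵢ.
So α = 28 − 13 = 15 and β = 80 − 64 = 16.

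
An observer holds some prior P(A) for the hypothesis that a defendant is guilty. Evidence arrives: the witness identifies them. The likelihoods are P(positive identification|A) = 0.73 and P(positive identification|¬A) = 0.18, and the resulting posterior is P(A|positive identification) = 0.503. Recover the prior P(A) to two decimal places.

P(A) = 0.20

In odds form, posterior odds = prior odds × likelihood ratio, so prior odds = posterior odds ÷ LR.
Posterior odds = 0.503/(1−0.503) = 1.0121. LR = 0.73/0.18 = 4.0556.
Prior odds = 1.0121/4.0556 = 0.2496, so P(A) = 0.2496/(1+0.2496) ≈ 0.20.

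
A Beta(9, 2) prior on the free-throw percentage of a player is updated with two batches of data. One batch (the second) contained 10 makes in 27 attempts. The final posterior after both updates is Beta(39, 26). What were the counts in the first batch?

Because Beta–binomial updating is additive in the counts, the combined data contributed (α_post−α_prior, β_post−β_prior) successes and failures.
Total across both batches: 39−9=30 makes, 26−2=24 misses.
Subtract the second batch: 30−10=20 makes and 24−17=7 misses.

20 makes and 7 misses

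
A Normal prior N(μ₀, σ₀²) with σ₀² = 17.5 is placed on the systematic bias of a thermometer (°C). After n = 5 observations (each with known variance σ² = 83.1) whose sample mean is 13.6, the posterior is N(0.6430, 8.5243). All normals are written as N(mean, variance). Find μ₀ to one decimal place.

μ₀ = -13.0

The posterior mean is a precision-weighted average: μ_n = (τ₀μ₀ + τ_data·x̄)/(τ₀+τ_data), with τ₀=1/σ₀² and τ_data=n/σ².
Here τ₀ = 1/17.5 = 0.057143 and τ_data = 5/83.1 = 0.060168, so τ_n = 0.117311.
Rearranging for μ₀: μ₀ = (μ_n·τ_n − τ_data·x̄)/τ₀ = (0.6430·0.117311 − 0.060168·13.6) / 0.057143 = -0.742854/0.057143 ≈ -13.0.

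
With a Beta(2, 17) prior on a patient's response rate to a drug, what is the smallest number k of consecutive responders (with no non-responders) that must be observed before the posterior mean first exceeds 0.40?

k = 10

After k responders and 0 non-responders the posterior is Beta(2+k, 17), with mean (2+k)/(2+17+k).
Set (2+k)/(19+k) > 0.40 and solve: k > (0.40·19 − 2)/(1 − 0.40) = 9.333.
The smallest integer exceeding 9.333 is 10, and checking k=10: (12)/(29) = 0.4138 > 0.40.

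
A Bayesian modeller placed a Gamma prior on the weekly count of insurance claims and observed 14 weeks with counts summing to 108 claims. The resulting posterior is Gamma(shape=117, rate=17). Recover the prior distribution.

Gamma(shape=9, rate=3)

A Gamma(α, β) prior (rate parametrization) on a Poisson rate with n observations summing to S gives posterior Gamma(α+S, β+n).
So α = 117 − 108 = 9 and β = 17 − 14 = 3.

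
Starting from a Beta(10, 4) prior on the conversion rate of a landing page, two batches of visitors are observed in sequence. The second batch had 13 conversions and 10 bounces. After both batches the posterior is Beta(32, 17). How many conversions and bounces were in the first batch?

Sequential conjugate updates are equivalent to a single update on the pooled data, so total successes = posterior α − prior α and total failures = posterior β − prior β.
Total across both batches: 32−10=22 conversions, 17−4=13 bounces.
Subtract the second batch: 22−13=9 conversions and 13−10=3 bounces.

9 conversions and 3 bounces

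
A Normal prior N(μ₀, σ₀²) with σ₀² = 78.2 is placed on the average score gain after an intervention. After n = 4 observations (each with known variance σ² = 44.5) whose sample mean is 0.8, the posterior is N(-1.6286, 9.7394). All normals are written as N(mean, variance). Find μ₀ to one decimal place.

μ₀ = -18.7

The posterior mean is a precision-weighted average: μ_n = (τ₀μ₀ + τ_data·x̄)/(τ₀+τ_data), with τ₀=1/σ₀² and τ_data=n/σ².
Here τ₀ = 1/78.2 = 0.012788 and τ_data = 4/44.5 = 0.089888, so τ_n = 0.102676.
Rearranging for μ₀: μ₀ = (μ_n·τ_n − τ_data·x̄)/τ₀ = (-1.6286·0.102676 − 0.089888·0.8) / 0.012788 = -0.239129/0.012788 ≈ -18.7.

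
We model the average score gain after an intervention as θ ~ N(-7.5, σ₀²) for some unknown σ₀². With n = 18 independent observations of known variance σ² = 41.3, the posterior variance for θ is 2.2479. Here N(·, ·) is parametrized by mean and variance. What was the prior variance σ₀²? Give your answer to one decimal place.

σ₀² = 110.8

For the Normal–Normal model with known σ², precisions add: τ_n = τ₀ + n/σ².
So 1/σ₀² = 1/2.2479 − 18/41.3 = 0.444860 − 0.435835 = 0.009025.
Hence σ₀² = 1/0.009025 ≈ 110.8.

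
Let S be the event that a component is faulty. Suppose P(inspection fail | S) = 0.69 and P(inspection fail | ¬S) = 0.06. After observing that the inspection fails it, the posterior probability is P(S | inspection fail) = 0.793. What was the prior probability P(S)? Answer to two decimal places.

P(S) = 0.25

In odds form, posterior odds = prior odds × likelihood ratio, so prior odds = posterior odds ÷ LR.
Posterior odds = 0.793/(1−0.793) = 3.8309. LR = 0.69/0.06 = 11.5000.
Prior odds = 3.8309/11.5000 = 0.3331, so P(S) = 0.3331/(1+0.3331) ≈ 0.25.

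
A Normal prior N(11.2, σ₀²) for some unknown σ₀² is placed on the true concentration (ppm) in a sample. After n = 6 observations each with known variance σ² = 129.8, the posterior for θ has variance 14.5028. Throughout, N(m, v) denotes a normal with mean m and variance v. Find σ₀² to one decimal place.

σ₀² = 44.0

For the Normal–Normal model with known σ², precisions add: τ_n = τ₀ + n/σ².
So 1/σ₀² = 1/14.5028 − 6/129.8 = 0.068952 − 0.046225 = 0.022727.
Hence σ₀² = 1/0.022727 ≈ 44.0.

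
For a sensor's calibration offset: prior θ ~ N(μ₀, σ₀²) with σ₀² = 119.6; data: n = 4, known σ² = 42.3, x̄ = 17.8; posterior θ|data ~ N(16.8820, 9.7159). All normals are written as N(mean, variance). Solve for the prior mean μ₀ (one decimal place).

With known observation variance, the Normal–Normal posterior has precision τ_n = τ₀ + n/σ² and mean μ_n = (τ₀μ₀ + (n/σ²)x̄)/τ_n.
Here τ₀ = 1/119.6 = 0.008361 and τ_data = 4/42.3 = 0.094563, so τ_n = 0.102924.
Rearranging for μ₀: μ₀ = (μ_n·τ_n − τ_data·x̄)/τ₀ = (16.8820·0.102924 − 0.094563·17.8) / 0.008361 = 0.054342/0.008361 ≈ 6.5.

μ₀ = 6.5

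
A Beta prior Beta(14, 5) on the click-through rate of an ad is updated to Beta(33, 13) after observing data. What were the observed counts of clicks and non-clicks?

Under Beta–binomial conjugacy the posterior parameters are (a+s, b+f).
So s = 33 − 14 = 19 and f = 13 − 5 = 8.

19 clicks and 8 non-clicks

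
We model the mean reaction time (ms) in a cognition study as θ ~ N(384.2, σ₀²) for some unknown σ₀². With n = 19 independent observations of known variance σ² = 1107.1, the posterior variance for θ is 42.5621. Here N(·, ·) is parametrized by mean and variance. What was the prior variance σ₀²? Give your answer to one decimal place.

For the Normal–Normal model with known σ², precisions add: τ_n = τ₀ + n/σ².
So 1/σ₀² = 1/42.5621 − 19/1107.1 = 0.023495 − 0.017162 = 0.006333.
Hence σ₀² = 1/0.006333 ≈ 157.9.

σ₀² = 157.9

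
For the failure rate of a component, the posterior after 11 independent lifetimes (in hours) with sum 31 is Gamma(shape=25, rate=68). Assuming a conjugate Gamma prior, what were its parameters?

Gamma(shape=14, rate=37)

Gamma–exponential conjugacy: posterior shape = α + n, posterior rate = β + Σtᵢ.
So α = 25 − 11 = 14 and β = 68 − 31 = 37.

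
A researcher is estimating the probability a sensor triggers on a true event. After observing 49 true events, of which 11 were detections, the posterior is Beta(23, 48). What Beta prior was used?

Beta(12, 10)

A Beta(α, β) prior with s successes and f failures in binomial data gives a Beta(α+s, β+f) posterior.
So α = 23 − 11 = 12 and β = 48 − 38 = 10.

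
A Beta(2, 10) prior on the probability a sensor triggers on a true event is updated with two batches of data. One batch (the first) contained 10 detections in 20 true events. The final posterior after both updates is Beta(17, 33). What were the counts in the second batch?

Sequential conjugate updates are equivalent to a single update on the pooled data, so total successes = posterior α − prior α and total failures = posterior β − prior β.
Total across both batches: 17−2=15 detections, 33−10=23 misses.
Subtract the first batch: 15−10=5 detections and 23−10=13 misses.

5 detections and 13 misses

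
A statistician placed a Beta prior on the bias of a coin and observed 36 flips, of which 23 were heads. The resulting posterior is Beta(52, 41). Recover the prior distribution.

Beta(29, 28)

A Beta(α, β) prior with s successes and f failures in binomial data gives a Beta(α+s, β+f) posterior.
So α = 52 − 23 = 29 and β = 41 − 13 = 28.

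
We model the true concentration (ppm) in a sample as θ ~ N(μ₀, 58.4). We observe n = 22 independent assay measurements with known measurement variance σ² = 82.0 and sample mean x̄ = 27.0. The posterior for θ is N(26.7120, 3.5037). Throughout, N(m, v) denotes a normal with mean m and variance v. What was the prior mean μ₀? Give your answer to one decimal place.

μ₀ = 22.2

With known observation variance, the Normal–Normal posterior has precision τ_n = τ₀ + n/σ² and mean μ_n = (τ₀μ₀ + (n/σ²)x̄)/τ_n.
Here τ₀ = 1/58.4 = 0.017123 and τ_data = 22/82.0 = 0.268293, so τ_n = 0.285416.
Rearranging for μ₀: μ₀ = (μ_n·τ_n − τ_data·x̄)/τ₀ = (26.7120·0.285416 − 0.268293·27.0) / 0.017123 = 0.380121/0.017123 ≈ 22.2.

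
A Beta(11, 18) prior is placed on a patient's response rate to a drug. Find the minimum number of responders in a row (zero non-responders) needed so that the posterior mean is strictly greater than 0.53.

k = 10

After k responders and 0 non-responders the posterior is Beta(11+k, 18), with mean (11+k)/(11+18+k).
Set (11+k)/(29+k) > 0.53 and solve: k > (0.53·29 − 11)/(1 − 0.53) = 9.298.
The smallest integer exceeding 9.298 is 10.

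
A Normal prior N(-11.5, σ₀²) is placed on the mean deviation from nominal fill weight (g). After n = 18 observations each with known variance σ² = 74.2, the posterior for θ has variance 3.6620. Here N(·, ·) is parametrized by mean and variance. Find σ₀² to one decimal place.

σ₀² = 32.8

For the Normal–Normal model with known σ², precisions add: τ_n = τ₀ + n/σ².
So 1/σ₀² = 1/3.6620 − 18/74.2 = 0.273075 − 0.242588 = 0.030487.
Hence σ₀² = 1/0.030487 ≈ 32.8.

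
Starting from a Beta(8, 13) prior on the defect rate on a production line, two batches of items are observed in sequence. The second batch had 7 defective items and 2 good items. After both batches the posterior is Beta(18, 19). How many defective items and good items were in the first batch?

Because Beta–binomial updating is additive in the counts, the combined data contributed (α_post−α_prior, β_post−β_prior) successes and failures.
Total across both batches: 18−8=10 defective items, 19−13=6 good items.
Subtract the second batch: 10−7=3 defective items and 6−2=4 good items.

3 defective items and 4 good items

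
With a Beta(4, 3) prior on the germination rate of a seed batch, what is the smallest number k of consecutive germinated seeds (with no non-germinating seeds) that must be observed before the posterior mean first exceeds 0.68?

k = 3

After k germinated seeds and 0 non-germinating seeds the posterior is Beta(4+k, 3), with mean (4+k)/(4+3+k).
Set (4+k)/(7+k) > 0.68 and solve: k > (0.68·7 − 4)/(1 − 0.68) = 2.375.
The smallest integer exceeding 2.375 is 3.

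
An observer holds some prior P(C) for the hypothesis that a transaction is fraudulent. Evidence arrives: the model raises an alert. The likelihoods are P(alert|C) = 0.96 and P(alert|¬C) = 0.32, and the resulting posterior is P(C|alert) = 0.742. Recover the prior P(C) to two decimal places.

P(C) = 0.49

Bayes' rule in odds form gives O(C|E) = O(C)·[P(E|C)/P(E|¬C)], hence O(C) = O(C|E)/LR.
Posterior odds = 0.742/(1−0.742) = 2.8760. LR = 0.96/0.32 = 3.0000.
Prior odds = 2.8760/3.0000 = 0.9587, so P(C) = 0.9587/(1+0.9587) ≈ 0.49.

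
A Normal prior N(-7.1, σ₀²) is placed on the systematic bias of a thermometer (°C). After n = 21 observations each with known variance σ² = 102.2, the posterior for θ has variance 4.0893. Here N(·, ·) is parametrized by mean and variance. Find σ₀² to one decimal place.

σ₀² = 25.6

Posterior precision equals prior precision plus data precision: 1/σ_n² = 1/σ₀² + n/σ².
So 1/σ₀² = 1/4.0893 − 21/102.2 = 0.244541 − 0.205479 = 0.039062.
Hence σ₀² = 1/0.039062 ≈ 25.6.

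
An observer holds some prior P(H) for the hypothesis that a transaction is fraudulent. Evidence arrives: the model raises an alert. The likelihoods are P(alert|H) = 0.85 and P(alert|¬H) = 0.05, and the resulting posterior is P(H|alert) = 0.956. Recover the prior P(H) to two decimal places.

P(H) = 0.56

Bayes' rule in odds form gives O(H|E) = O(H)·[P(E|H)/P(E|¬H)], hence O(H) = O(H|E)/LR.
Posterior odds = 0.956/(1−0.956) = 21.7273. LR = 0.85/0.05 = 17.0000.
Prior odds = 21.7273/17.0000 = 1.2781, so P(H) = 1.2781/(1+1.2781) ≈ 0.56.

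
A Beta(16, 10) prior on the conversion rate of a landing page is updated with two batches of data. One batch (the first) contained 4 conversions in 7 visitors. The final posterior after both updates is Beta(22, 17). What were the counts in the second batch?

Sequential conjugate updates are equivalent to a single update on the pooled data, so total successes = posterior α − prior α and total failures = posterior β − prior β.
Total across both batches: 22−16=6 conversions, 17−10=7 bounces.
Subtract the first batch: 6−4=2 conversions and 7−3=4 bounces.

2 conversions and 4 bounces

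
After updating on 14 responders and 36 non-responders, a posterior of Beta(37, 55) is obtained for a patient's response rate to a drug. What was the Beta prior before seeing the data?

A Beta(α, β) prior with s successes and f failures in binomial data gives a Beta(α+s, β+f) posterior.
Subtract the data counts: 37−14=23, 55−36=19.

Beta(23, 19)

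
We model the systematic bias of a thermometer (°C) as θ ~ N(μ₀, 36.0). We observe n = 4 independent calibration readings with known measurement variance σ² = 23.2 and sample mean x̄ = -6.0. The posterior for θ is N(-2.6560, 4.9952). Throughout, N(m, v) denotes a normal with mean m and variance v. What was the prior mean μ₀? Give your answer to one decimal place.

μ₀ = 18.1

With known observation variance, the Normal–Normal posterior has precision τ_n = τ₀ + n/σ² and mean μ_n = (τ₀μ₀ + (n/σ²)x̄)/τ_n.
Here τ₀ = 1/36.0 = 0.027778 and τ_data = 4/23.2 = 0.172414, so τ_n = 0.200192.
Rearranging for μ₀: μ₀ = (μ_n·τ_n − τ_data·x̄)/τ₀ = (-2.6560·0.200192 − 0.172414·-6.0) / 0.027778 = 0.502774/0.027778 ≈ 18.1.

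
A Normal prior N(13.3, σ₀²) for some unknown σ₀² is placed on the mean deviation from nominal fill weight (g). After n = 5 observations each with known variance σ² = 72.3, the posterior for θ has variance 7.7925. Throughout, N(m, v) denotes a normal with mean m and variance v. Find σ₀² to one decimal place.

σ₀² = 16.9

For the Normal–Normal model with known σ², precisions add: τ_n = τ₀ + n/σ².
So 1/σ₀² = 1/7.7925 − 5/72.3 = 0.128329 − 0.069156 = 0.059173.
Hence σ₀² = 1/0.059173 ≈ 16.9.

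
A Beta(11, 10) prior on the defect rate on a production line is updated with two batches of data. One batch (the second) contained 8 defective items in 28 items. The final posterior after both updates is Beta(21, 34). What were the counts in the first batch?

Because Beta–binomial updating is additive in the counts, the combined data contributed (α_post−α_prior, β_post−β_prior) successes and failures.
Total across both batches: 21−11=10 defective items, 34−10=24 good items.
Subtract the second batch: 10−8=2 defective items and 24−20=4 good items.

2 defective items and 4 good items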